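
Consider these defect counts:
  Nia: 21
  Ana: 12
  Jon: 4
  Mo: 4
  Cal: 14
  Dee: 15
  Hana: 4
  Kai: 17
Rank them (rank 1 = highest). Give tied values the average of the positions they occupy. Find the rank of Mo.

7

Sorted (descending): 21, 17, 15, 14, 12, 4, 4, 4
The 3 values of 4 occupy positions 6–8 → average rank 7.
Mo has value 4 → rank 7.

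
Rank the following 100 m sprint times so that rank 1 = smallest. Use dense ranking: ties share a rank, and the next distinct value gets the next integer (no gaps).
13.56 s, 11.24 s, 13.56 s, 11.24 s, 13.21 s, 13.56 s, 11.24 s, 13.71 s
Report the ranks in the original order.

Sorted (ascending): 11.24, 11.24, 11.24, 13.21, 13.56, 13.56, 13.56, 13.71
The 3 values of 11.24 share dense rank 1.
The 3 values of 13.56 share dense rank 3.
Remaining distinct values take the next consecutive integers.

3, 1, 3, 1, 2, 3, 1, 4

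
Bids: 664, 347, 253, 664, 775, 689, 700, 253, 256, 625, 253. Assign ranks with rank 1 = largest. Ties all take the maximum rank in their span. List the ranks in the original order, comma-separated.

5, 7, 11, 5, 1, 3, 2, 11, 8, 6, 11

Sorted (descending): 775, 700, 689, 664, 664, 625, 347, 256, 253, 253, 253
The 2 values of 664 occupy positions 4–5 → each gets rank 5.
The 3 values of 253 occupy positions 9–11 → each gets rank 11.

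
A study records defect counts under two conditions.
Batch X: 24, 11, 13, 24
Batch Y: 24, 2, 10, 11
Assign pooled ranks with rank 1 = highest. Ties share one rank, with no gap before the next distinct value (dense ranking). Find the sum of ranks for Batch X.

Sorted (descending): 24, 24, 24, 13, 11, 11, 10, 2
The 3 values of 24 share dense rank 1.
The 2 values of 11 share dense rank 3.
Remaining distinct values take the next consecutive integers.
Batch X values → pooled ranks: 24→1, 11→3, 13→2, 24→1
Rank sum = 1 + 3 + 2 + 1 = 7

7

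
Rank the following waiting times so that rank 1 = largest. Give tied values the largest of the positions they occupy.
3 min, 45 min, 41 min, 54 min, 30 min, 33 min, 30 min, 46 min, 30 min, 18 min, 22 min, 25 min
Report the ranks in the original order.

12, 3, 4, 1, 8, 5, 8, 2, 8, 11, 10, 9

Sorted (descending): 54, 46, 45, 41, 33, 30, 30, 30, 25, 22, 18, 3
The 3 values of 30 occupy positions 6–8 → each gets rank 8.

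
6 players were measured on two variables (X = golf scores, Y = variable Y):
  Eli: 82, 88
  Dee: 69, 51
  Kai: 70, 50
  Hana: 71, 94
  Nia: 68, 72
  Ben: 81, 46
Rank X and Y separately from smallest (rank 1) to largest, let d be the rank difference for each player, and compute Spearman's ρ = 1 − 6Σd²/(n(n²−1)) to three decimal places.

0.086

Ranks of variable 1: 6, 2, 3, 4, 1, 5
Ranks of variable 2: 5, 3, 2, 6, 4, 1
d = r₁ − r₂: 1, -1, 1, -2, -3, 4
d²: 1, 1, 1, 4, 9, 16; Σd² = 32
ρ = 1 − 6·32/(6·35) = 1 − 192/210 = 0.086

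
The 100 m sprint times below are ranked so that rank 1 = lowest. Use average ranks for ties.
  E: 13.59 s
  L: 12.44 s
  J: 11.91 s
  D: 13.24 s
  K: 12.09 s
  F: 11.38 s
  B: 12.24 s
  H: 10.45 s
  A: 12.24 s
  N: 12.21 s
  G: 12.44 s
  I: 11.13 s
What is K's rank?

5

Sorted (ascending): 10.45, 11.13, 11.38, 11.91, 12.09, 12.21, 12.24, 12.24, 12.44, 12.44, 13.24, 13.59
The 2 values of 12.24 occupy positions 7–8 → average rank (7+8)/2 = 7.5.
The 2 values of 12.44 occupy positions 9–10 → average rank (9+10)/2 = 9.5.
K has value 12.09 s → rank 5.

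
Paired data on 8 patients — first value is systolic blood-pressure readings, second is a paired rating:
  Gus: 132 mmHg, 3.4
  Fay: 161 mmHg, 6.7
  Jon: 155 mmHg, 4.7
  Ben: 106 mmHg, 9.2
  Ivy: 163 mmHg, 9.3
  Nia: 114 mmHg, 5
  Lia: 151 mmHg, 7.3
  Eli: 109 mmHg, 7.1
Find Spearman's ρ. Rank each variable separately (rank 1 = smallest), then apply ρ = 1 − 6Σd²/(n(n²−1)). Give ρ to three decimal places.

0.048

Ranks of variable 1: 4, 7, 6, 1, 8, 3, 5, 2
Ranks of variable 2: 1, 4, 2, 7, 8, 3, 6, 5
d = r₁ − r₂: 3, 3, 4, -6, 0, 0, -1, -3
d²: 9, 9, 16, 36, 0, 0, 1, 9; Σd² = 80
ρ = 1 − 6·80/(8·63) = 1 − 480/504 = 0.048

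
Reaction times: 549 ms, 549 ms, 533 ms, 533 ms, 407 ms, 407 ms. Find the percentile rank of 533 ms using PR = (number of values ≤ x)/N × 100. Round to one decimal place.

66.7

N = 6.
Strictly below 533: 2. Equal to 533: 2.
PR = 4/6 × 100 = 66.7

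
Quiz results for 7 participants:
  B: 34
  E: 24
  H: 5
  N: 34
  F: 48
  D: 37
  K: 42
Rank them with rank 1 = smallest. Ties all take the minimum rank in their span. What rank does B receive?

3

Sorted (ascending): 5, 24, 34, 34, 37, 42, 48
The 2 values of 34 occupy positions 3–4 → each gets rank 3.
B has value 34 → rank 3.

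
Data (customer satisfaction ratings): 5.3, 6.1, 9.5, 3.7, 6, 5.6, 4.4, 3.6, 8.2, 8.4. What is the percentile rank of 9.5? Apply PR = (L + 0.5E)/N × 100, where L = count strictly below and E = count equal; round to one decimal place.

95.0

N = 10.
Strictly below 9.5: 9. Equal to 9.5: 1.
PR = (9 + 0.5·1)/10 × 100 = 95.0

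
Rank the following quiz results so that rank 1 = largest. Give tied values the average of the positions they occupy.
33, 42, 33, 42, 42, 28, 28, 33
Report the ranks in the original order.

Sorted (descending): 42, 42, 42, 33, 33, 33, 28, 28
The 3 values of 42 occupy positions 1–3 → average rank 2.
The 3 values of 33 occupy positions 4–6 → average rank 5.
The 2 values of 28 occupy positions 7–8 → average rank (7+8)/2 = 7.5.

5, 2, 5, 2, 2, 7.5, 7.5, 5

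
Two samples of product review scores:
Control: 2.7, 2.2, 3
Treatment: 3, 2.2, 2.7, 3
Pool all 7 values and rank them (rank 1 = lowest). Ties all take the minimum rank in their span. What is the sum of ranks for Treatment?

Sorted (ascending): 2.2, 2.2, 2.7, 2.7, 3, 3, 3
The 2 values of 2.2 occupy positions 1–2 → each gets rank 1.
The 2 values of 2.7 occupy positions 3–4 → each gets rank 3.
The 3 values of 3 occupy positions 5–7 → each gets rank 5.
Treatment values → pooled ranks: 3→5, 2.2→1, 2.7→3, 3→5
Rank sum = 5 + 1 + 3 + 5 = 14

14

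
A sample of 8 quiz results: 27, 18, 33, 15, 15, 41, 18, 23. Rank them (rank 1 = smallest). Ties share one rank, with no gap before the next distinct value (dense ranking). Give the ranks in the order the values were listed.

Sorted (ascending): 15, 15, 18, 18, 23, 27, 33, 41
The 2 values of 15 share dense rank 1.
The 2 values of 18 share dense rank 2.
Remaining distinct values take the next consecutive integers.

4, 2, 5, 1, 1, 6, 2, 3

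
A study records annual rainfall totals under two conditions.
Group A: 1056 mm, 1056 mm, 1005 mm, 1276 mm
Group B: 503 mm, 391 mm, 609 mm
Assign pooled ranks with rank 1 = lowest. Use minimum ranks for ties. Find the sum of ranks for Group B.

6

Sorted (ascending): 391, 503, 609, 1005, 1056, 1056, 1276
The 2 values of 1056 occupy positions 5–6 → each gets rank 5.
Group B values → pooled ranks: 503→2, 391→1, 609→3
Rank sum = 2 + 1 + 3 = 6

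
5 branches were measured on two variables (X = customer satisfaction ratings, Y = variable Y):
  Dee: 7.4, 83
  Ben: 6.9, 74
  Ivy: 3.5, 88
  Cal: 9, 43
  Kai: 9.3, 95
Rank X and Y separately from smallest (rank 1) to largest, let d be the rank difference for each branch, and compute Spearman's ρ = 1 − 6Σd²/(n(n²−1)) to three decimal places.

Ranks of variable 1: 3, 2, 1, 4, 5
Ranks of variable 2: 3, 2, 4, 1, 5
d = r₁ − r₂: 0, 0, -3, 3, 0
d²: 0, 0, 9, 9, 0; Σd² = 18
ρ = 1 − 6·18/(5·24) = 1 − 108/120 = 0.100

0.100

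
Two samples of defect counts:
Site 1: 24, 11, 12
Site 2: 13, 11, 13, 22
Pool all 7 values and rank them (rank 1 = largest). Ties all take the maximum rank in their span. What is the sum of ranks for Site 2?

17

Sorted (descending): 24, 22, 13, 13, 12, 11, 11
The 2 values of 13 occupy positions 3–4 → each gets rank 4.
The 2 values of 11 occupy positions 6–7 → each gets rank 7.
Site 2 values → pooled ranks: 13→4, 11→7, 13→4, 22→2
Rank sum = 4 + 7 + 4 + 2 = 17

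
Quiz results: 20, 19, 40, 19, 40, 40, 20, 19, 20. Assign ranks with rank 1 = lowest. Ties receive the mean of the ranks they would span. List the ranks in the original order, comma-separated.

Sorted (ascending): 19, 19, 19, 20, 20, 20, 40, 40, 40
The 3 values of 19 occupy positions 1–3 → average rank 2.
The 3 values of 20 occupy positions 4–6 → average rank 5.
The 3 values of 40 occupy positions 7–9 → average rank 8.

5, 2, 8, 2, 8, 8, 5, 2, 5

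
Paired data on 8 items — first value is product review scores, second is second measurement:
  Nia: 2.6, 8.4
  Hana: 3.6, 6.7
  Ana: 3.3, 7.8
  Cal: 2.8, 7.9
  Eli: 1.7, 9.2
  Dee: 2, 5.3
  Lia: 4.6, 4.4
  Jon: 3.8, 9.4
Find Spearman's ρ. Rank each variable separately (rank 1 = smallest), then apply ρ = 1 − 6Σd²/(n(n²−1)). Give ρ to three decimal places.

Ranks of variable 1: 3, 6, 5, 4, 1, 2, 8, 7
Ranks of variable 2: 6, 3, 4, 5, 7, 2, 1, 8
d = r₁ − r₂: -3, 3, 1, -1, -6, 0, 7, -1
d²: 9, 9, 1, 1, 36, 0, 49, 1; Σd² = 106
ρ = 1 − 6·106/(8·63) = 1 − 636/504 = -0.262

-0.262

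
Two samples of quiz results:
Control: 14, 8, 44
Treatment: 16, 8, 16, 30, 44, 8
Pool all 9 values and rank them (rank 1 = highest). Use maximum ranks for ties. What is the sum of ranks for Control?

17

Sorted (descending): 44, 44, 30, 16, 16, 14, 8, 8, 8
The 2 values of 44 occupy positions 1–2 → each gets rank 2.
The 2 values of 16 occupy positions 4–5 → each gets rank 5.
The 3 values of 8 occupy positions 7–9 → each gets rank 9.
Control values → pooled ranks: 14→6, 8→9, 44→2
Rank sum = 6 + 9 + 2 = 17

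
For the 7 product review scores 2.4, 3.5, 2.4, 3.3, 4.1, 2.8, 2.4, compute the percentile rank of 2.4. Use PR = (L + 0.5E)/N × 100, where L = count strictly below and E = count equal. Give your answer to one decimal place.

N = 7.
Strictly below 2.4: 0. Equal to 2.4: 3.
PR = (0 + 0.5·3)/7 × 100 = 21.4

21.4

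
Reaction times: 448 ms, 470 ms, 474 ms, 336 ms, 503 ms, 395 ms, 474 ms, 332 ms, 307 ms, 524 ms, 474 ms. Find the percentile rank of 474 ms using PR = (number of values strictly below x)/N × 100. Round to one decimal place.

N = 11.
Strictly below 474: 6. Equal to 474: 3.
PR = 6/11 × 100 = 54.5

54.5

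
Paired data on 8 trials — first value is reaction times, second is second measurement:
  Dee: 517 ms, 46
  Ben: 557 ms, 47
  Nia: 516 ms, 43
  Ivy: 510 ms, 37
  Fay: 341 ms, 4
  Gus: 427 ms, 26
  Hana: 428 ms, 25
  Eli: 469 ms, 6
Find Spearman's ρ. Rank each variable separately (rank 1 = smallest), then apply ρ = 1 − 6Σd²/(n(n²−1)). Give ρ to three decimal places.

0.905

Ranks of variable 1: 7, 8, 6, 5, 1, 2, 3, 4
Ranks of variable 2: 7, 8, 6, 5, 1, 4, 3, 2
d = r₁ − r₂: 0, 0, 0, 0, 0, -2, 0, 2
d²: 0, 0, 0, 0, 0, 4, 0, 4; Σd² = 8
ρ = 1 − 6·8/(8·63) = 1 − 48/504 = 0.905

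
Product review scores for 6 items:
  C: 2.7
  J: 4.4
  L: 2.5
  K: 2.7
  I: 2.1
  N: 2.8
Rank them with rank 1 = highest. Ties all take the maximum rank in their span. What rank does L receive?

Sorted (descending): 4.4, 2.8, 2.7, 2.7, 2.5, 2.1
The 2 values of 2.7 occupy positions 3–4 → each gets rank 4.
L has value 2.5 → rank 5.

5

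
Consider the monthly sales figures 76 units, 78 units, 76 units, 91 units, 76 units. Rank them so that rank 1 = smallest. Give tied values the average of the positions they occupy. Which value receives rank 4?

Sorted (ascending): 76, 76, 76, 78, 91
The 3 values of 76 occupy positions 1–3 → average rank 2.
Rank 4 → value 78.

78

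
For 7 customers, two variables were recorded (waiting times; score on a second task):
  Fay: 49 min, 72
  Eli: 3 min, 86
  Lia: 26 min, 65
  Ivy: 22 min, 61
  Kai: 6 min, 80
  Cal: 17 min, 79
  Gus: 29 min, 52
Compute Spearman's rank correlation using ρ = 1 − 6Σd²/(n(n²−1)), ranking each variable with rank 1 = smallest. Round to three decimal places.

-0.750

Ranks of variable 1: 7, 1, 5, 4, 2, 3, 6
Ranks of variable 2: 4, 7, 3, 2, 6, 5, 1
d = r₁ − r₂: 3, -6, 2, 2, -4, -2, 5
d²: 9, 36, 4, 4, 16, 4, 25; Σd² = 98
ρ = 1 − 6·98/(7·48) = 1 − 588/336 = -0.750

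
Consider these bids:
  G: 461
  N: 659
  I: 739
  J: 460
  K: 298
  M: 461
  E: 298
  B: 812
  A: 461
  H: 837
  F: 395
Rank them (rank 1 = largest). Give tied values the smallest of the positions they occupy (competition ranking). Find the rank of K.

10

Sorted (descending): 837, 812, 739, 659, 461, 461, 461, 460, 395, 298, 298
The 3 values of 461 occupy positions 5–7 → each gets rank 5.
The 2 values of 298 occupy positions 10–11 → each gets rank 10.
K has value 298 → rank 10.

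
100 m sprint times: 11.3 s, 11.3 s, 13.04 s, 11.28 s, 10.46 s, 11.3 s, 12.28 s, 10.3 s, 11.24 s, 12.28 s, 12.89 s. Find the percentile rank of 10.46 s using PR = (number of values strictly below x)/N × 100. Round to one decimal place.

N = 11.
Strictly below 10.46: 1. Equal to 10.46: 1.
PR = 1/11 × 100 = 9.1

9.1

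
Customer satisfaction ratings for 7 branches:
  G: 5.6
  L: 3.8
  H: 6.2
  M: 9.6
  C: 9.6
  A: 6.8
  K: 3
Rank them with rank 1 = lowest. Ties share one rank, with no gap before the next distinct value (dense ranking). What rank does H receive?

Sorted (ascending): 3, 3.8, 5.6, 6.2, 6.8, 9.6, 9.6
The 2 values of 9.6 share dense rank 6.
Remaining distinct values take the next consecutive integers.
H has value 6.2 → rank 4.

4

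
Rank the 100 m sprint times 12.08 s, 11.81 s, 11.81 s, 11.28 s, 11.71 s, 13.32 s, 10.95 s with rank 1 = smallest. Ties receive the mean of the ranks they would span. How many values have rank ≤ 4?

3

Sorted (ascending): 10.95, 11.28, 11.71, 11.81, 11.81, 12.08, 13.32
The 2 values of 11.81 occupy positions 4–5 → average rank (4+5)/2 = 4.5.
Ranks ≤ 4: {1, 2, 3} → 3 values.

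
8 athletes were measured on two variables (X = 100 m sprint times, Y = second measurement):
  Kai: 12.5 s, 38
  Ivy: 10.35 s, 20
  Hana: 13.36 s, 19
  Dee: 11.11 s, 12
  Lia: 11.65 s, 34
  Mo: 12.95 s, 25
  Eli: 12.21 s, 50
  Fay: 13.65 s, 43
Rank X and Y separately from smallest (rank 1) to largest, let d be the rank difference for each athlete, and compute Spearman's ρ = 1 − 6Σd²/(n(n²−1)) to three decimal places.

0.333

Ranks of variable 1: 5, 1, 7, 2, 3, 6, 4, 8
Ranks of variable 2: 6, 3, 2, 1, 5, 4, 8, 7
d = r₁ − r₂: -1, -2, 5, 1, -2, 2, -4, 1
d²: 1, 4, 25, 1, 4, 4, 16, 1; Σd² = 56
ρ = 1 − 6·56/(8·63) = 1 − 336/504 = 0.333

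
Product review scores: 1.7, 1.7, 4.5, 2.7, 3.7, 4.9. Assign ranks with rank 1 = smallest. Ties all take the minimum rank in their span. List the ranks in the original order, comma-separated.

1, 1, 5, 3, 4, 6

Sorted (ascending): 1.7, 1.7, 2.7, 3.7, 4.5, 4.9
The 2 values of 1.7 occupy positions 1–2 → each gets rank 1.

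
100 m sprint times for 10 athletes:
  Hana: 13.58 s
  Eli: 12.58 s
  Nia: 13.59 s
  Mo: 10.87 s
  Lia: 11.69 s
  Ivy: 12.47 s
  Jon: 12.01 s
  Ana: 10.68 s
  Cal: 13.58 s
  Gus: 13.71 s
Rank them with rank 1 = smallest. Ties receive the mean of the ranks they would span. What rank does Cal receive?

Sorted (ascending): 10.68, 10.87, 11.69, 12.01, 12.47, 12.58, 13.58, 13.58, 13.59, 13.71
The 2 values of 13.58 occupy positions 7–8 → average rank (7+8)/2 = 7.5.
Cal has value 13.58 s → rank 7.5.

7.5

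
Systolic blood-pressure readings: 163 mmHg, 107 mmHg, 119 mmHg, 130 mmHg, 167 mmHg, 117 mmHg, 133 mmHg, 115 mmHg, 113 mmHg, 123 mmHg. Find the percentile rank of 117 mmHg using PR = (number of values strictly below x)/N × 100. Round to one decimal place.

30.0

N = 10.
Strictly below 117: 3. Equal to 117: 1.
PR = 3/10 × 100 = 30.0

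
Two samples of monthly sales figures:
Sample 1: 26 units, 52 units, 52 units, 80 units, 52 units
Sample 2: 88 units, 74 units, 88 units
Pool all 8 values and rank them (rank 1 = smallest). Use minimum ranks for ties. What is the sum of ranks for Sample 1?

13

Sorted (ascending): 26, 52, 52, 52, 74, 80, 88, 88
The 3 values of 52 occupy positions 2–4 → each gets rank 2.
The 2 values of 88 occupy positions 7–8 → each gets rank 7.
Sample 1 values → pooled ranks: 26→1, 52→2, 52→2, 80→6, 52→2
Rank sum = 1 + 2 + 2 + 6 + 2 = 13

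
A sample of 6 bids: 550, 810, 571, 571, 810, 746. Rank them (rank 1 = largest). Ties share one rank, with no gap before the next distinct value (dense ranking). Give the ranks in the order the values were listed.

4, 1, 3, 3, 1, 2

Sorted (descending): 810, 810, 746, 571, 571, 550
The 2 values of 810 share dense rank 1.
The 2 values of 571 share dense rank 3.
Remaining distinct values take the next consecutive integers.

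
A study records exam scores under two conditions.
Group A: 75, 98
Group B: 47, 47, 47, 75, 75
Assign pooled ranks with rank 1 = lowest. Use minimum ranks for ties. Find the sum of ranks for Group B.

11

Sorted (ascending): 47, 47, 47, 75, 75, 75, 98
The 3 values of 47 occupy positions 1–3 → each gets rank 1.
The 3 values of 75 occupy positions 4–6 → each gets rank 4.
Group B values → pooled ranks: 47→1, 47→1, 47→1, 75→4, 75→4
Rank sum = 1 + 1 + 1 + 4 + 4 = 11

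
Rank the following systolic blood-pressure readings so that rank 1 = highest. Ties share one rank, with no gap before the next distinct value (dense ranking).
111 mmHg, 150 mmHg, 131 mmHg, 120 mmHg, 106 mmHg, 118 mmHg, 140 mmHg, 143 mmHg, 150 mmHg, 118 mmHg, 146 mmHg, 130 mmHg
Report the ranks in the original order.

9, 1, 5, 7, 10, 8, 4, 3, 1, 8, 2, 6

Sorted (descending): 150, 150, 146, 143, 140, 131, 130, 120, 118, 118, 111, 106
The 2 values of 150 share dense rank 1.
The 2 values of 118 share dense rank 8.
Remaining distinct values take the next consecutive integers.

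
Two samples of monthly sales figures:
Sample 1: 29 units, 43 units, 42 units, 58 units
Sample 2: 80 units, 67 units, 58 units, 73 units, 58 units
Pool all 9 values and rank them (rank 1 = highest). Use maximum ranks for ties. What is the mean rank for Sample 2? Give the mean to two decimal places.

Sorted (descending): 80, 73, 67, 58, 58, 58, 43, 42, 29
The 3 values of 58 occupy positions 4–6 → each gets rank 6.
Sample 2 values → pooled ranks: 80→1, 67→3, 58→6, 73→2, 58→6
Mean rank = (1 + 3 + 6 + 2 + 6) / 5 = 3.60

3.60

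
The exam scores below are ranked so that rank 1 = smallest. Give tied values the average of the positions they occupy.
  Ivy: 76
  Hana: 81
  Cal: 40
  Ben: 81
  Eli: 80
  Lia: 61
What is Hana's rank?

5.5

Sorted (ascending): 40, 61, 76, 80, 81, 81
The 2 values of 81 occupy positions 5–6 → average rank (5+6)/2 = 5.5.
Hana has value 81 → rank 5.5.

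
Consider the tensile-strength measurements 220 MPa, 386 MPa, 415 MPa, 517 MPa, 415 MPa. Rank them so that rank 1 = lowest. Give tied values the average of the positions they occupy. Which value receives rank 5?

Sorted (ascending): 220, 386, 415, 415, 517
The 2 values of 415 occupy positions 3–4 → average rank (3+4)/2 = 3.5.
Rank 5 → value 517.

517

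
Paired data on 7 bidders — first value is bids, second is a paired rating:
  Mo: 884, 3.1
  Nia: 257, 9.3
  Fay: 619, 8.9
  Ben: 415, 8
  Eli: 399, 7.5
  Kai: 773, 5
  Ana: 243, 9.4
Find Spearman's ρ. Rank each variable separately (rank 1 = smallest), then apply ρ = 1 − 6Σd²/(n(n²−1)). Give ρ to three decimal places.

-0.857

Ranks of variable 1: 7, 2, 5, 4, 3, 6, 1
Ranks of variable 2: 1, 6, 5, 4, 3, 2, 7
d = r₁ − r₂: 6, -4, 0, 0, 0, 4, -6
d²: 36, 16, 0, 0, 0, 16, 36; Σd² = 104
ρ = 1 − 6·104/(7·48) = 1 − 624/336 = -0.857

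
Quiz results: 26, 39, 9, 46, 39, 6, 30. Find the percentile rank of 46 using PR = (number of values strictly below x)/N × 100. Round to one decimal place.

85.7

N = 7.
Strictly below 46: 6. Equal to 46: 1.
PR = 6/7 × 100 = 85.7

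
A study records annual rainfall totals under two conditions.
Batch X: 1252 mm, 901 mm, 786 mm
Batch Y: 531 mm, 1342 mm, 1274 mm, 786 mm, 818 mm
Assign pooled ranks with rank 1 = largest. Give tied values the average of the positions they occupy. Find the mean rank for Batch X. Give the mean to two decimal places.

4.50

Sorted (descending): 1342, 1274, 1252, 901, 818, 786, 786, 531
The 2 values of 786 occupy positions 6–7 → average rank (6+7)/2 = 6.5.
Batch X values → pooled ranks: 1252→3, 901→4, 786→6.5
Mean rank = (3 + 4 + 6.5) / 3 = 4.50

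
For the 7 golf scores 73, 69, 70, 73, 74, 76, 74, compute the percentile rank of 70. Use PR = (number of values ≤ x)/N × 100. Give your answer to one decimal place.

N = 7.
Strictly below 70: 1. Equal to 70: 1.
PR = 2/7 × 100 = 28.6

28.6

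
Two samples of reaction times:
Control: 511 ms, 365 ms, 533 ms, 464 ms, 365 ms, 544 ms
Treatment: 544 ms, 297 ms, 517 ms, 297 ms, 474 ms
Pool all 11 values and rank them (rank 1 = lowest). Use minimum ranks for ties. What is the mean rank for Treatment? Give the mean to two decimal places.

5.20

Sorted (ascending): 297, 297, 365, 365, 464, 474, 511, 517, 533, 544, 544
The 2 values of 297 occupy positions 1–2 → each gets rank 1.
The 2 values of 365 occupy positions 3–4 → each gets rank 3.
The 2 values of 544 occupy positions 10–11 → each gets rank 10.
Treatment values → pooled ranks: 544→10, 297→1, 517→8, 297→1, 474→6
Mean rank = (10 + 1 + 8 + 1 + 6) / 5 = 5.20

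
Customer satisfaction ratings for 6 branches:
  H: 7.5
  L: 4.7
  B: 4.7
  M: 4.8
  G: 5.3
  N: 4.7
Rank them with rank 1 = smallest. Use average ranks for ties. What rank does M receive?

Sorted (ascending): 4.7, 4.7, 4.7, 4.8, 5.3, 7.5
The 3 values of 4.7 occupy positions 1–3 → average rank 2.
M has value 4.8 → rank 4.

4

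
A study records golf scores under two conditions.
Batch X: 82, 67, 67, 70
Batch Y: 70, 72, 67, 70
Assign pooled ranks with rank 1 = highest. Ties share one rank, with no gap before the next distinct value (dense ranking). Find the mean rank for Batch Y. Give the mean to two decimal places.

3.00

Sorted (descending): 82, 72, 70, 70, 70, 67, 67, 67
The 3 values of 70 share dense rank 3.
The 3 values of 67 share dense rank 4.
Remaining distinct values take the next consecutive integers.
Batch Y values → pooled ranks: 70→3, 72→2, 67→4, 70→3
Mean rank = (3 + 2 + 4 + 3) / 4 = 3.00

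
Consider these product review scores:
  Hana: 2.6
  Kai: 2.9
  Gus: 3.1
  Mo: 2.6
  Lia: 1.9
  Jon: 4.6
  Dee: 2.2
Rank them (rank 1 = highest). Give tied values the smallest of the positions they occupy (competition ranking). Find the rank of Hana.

Sorted (descending): 4.6, 3.1, 2.9, 2.6, 2.6, 2.2, 1.9
The 2 values of 2.6 occupy positions 4–5 → each gets rank 4.
Hana has value 2.6 → rank 4.

4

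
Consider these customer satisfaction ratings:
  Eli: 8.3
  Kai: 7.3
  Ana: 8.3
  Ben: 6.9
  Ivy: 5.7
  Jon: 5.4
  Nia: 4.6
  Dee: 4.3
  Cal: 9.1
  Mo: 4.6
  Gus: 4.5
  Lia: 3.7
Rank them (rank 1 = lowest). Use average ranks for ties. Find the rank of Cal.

12

Sorted (ascending): 3.7, 4.3, 4.5, 4.6, 4.6, 5.4, 5.7, 6.9, 7.3, 8.3, 8.3, 9.1
The 2 values of 4.6 occupy positions 4–5 → average rank (4+5)/2 = 4.5.
The 2 values of 8.3 occupy positions 10–11 → average rank (10+11)/2 = 10.5.
Cal has value 9.1 → rank 12.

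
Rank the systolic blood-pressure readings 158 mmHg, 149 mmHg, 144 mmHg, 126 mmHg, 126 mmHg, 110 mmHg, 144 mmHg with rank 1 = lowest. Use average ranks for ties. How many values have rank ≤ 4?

3

Sorted (ascending): 110, 126, 126, 144, 144, 149, 158
The 2 values of 126 occupy positions 2–3 → average rank (2+3)/2 = 2.5.
The 2 values of 144 occupy positions 4–5 → average rank (4+5)/2 = 4.5.
Ranks ≤ 4: {1, 2.5, 2.5} → 3 values.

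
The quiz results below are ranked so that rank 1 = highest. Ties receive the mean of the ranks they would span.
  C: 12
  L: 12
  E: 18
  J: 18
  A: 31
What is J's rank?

2.5

Sorted (descending): 31, 18, 18, 12, 12
The 2 values of 18 occupy positions 2–3 → average rank (2+3)/2 = 2.5.
The 2 values of 12 occupy positions 4–5 → average rank (4+5)/2 = 4.5.
J has value 18 → rank 2.5.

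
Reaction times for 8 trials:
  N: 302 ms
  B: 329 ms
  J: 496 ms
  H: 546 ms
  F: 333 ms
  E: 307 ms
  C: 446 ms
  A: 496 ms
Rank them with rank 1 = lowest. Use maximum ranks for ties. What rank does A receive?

7

Sorted (ascending): 302, 307, 329, 333, 446, 496, 496, 546
The 2 values of 496 occupy positions 6–7 → each gets rank 7.
A has value 496 ms → rank 7.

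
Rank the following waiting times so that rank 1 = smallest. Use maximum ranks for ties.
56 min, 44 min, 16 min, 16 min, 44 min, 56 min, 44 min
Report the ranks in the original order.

Sorted (ascending): 16, 16, 44, 44, 44, 56, 56
The 2 values of 16 occupy positions 1–2 → each gets rank 2.
The 3 values of 44 occupy positions 3–5 → each gets rank 5.
The 2 values of 56 occupy positions 6–7 → each gets rank 7.

7, 5, 2, 2, 5, 7, 5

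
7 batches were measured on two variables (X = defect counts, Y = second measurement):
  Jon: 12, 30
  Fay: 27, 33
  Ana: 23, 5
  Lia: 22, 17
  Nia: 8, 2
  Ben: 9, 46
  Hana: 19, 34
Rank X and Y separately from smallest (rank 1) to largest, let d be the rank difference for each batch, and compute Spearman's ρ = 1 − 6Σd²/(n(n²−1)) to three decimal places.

0.036

Ranks of variable 1: 3, 7, 6, 5, 1, 2, 4
Ranks of variable 2: 4, 5, 2, 3, 1, 7, 6
d = r₁ − r₂: -1, 2, 4, 2, 0, -5, -2
d²: 1, 4, 16, 4, 0, 25, 4; Σd² = 54
ρ = 1 − 6·54/(7·48) = 1 − 324/336 = 0.036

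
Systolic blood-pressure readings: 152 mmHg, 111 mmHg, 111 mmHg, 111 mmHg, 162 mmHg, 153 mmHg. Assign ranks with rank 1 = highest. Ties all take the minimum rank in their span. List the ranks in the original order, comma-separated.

3, 4, 4, 4, 1, 2

Sorted (descending): 162, 153, 152, 111, 111, 111
The 3 values of 111 occupy positions 4–6 → each gets rank 4.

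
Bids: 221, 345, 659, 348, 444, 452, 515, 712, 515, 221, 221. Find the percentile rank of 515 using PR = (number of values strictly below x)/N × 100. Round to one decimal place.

63.6

N = 11.
Strictly below 515: 7. Equal to 515: 2.
PR = 7/11 × 100 = 63.6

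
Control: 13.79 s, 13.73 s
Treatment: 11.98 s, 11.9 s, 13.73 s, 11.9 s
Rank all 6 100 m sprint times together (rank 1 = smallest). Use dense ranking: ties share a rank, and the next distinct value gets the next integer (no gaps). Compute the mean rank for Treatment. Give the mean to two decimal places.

Sorted (ascending): 11.9, 11.9, 11.98, 13.73, 13.73, 13.79
The 2 values of 11.9 share dense rank 1.
The 2 values of 13.73 share dense rank 3.
Remaining distinct values take the next consecutive integers.
Treatment values → pooled ranks: 11.98→2, 11.9→1, 13.73→3, 11.9→1
Mean rank = (2 + 1 + 3 + 1) / 4 = 1.75

1.75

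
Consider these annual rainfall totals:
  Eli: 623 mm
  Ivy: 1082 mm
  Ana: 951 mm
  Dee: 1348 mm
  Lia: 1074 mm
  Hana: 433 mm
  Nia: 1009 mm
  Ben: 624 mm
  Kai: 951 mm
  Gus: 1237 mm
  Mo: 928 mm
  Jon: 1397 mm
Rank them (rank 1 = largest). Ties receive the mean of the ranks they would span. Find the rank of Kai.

7.5

Sorted (descending): 1397, 1348, 1237, 1082, 1074, 1009, 951, 951, 928, 624, 623, 433
The 2 values of 951 occupy positions 7–8 → average rank (7+8)/2 = 7.5.
Kai has value 951 mm → rank 7.5.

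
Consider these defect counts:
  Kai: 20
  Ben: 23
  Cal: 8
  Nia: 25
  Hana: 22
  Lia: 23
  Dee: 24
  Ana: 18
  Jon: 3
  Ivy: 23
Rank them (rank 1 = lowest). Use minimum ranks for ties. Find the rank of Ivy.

6

Sorted (ascending): 3, 8, 18, 20, 22, 23, 23, 23, 24, 25
The 3 values of 23 occupy positions 6–8 → each gets rank 6.
Ivy has value 23 → rank 6.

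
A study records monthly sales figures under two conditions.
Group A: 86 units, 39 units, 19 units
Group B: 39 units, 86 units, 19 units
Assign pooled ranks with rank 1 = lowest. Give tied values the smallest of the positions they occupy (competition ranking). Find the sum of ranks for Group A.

Sorted (ascending): 19, 19, 39, 39, 86, 86
The 2 values of 19 occupy positions 1–2 → each gets rank 1.
The 2 values of 39 occupy positions 3–4 → each gets rank 3.
The 2 values of 86 occupy positions 5–6 → each gets rank 5.
Group A values → pooled ranks: 86→5, 39→3, 19→1
Rank sum = 5 + 3 + 1 = 9

9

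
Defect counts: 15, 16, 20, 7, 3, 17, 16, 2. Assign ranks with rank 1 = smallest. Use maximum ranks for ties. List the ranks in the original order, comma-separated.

Sorted (ascending): 2, 3, 7, 15, 16, 16, 17, 20
The 2 values of 16 occupy positions 5–6 → each gets rank 6.

4, 6, 8, 3, 2, 7, 6, 1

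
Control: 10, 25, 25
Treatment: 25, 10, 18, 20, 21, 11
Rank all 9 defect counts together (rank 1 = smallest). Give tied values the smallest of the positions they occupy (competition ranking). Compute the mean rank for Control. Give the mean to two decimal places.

5.00

Sorted (ascending): 10, 10, 11, 18, 20, 21, 25, 25, 25
The 2 values of 10 occupy positions 1–2 → each gets rank 1.
The 3 values of 25 occupy positions 7–9 → each gets rank 7.
Control values → pooled ranks: 10→1, 25→7, 25→7
Mean rank = (1 + 7 + 7) / 3 = 5.00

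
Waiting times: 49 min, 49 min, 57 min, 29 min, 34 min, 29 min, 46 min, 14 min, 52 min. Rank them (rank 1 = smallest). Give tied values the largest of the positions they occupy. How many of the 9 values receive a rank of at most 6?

5

Sorted (ascending): 14, 29, 29, 34, 46, 49, 49, 52, 57
The 2 values of 29 occupy positions 2–3 → each gets rank 3.
The 2 values of 49 occupy positions 6–7 → each gets rank 7.
Ranks ≤ 6: {1, 3, 3, 4, 5} → 5 values.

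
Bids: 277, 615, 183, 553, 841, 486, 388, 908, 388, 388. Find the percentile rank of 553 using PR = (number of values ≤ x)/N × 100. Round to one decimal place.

70.0

N = 10.
Strictly below 553: 6. Equal to 553: 1.
PR = 7/10 × 100 = 70.0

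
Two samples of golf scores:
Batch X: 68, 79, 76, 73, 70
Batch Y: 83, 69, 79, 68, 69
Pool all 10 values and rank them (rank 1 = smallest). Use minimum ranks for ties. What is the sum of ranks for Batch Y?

Sorted (ascending): 68, 68, 69, 69, 70, 73, 76, 79, 79, 83
The 2 values of 68 occupy positions 1–2 → each gets rank 1.
The 2 values of 69 occupy positions 3–4 → each gets rank 3.
The 2 values of 79 occupy positions 8–9 → each gets rank 8.
Batch Y values → pooled ranks: 83→10, 69→3, 79→8, 68→1, 69→3
Rank sum = 10 + 3 + 8 + 1 + 3 = 25

25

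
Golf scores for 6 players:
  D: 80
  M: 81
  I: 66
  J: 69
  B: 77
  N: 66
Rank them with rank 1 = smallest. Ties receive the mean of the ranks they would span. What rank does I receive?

Sorted (ascending): 66, 66, 69, 77, 80, 81
The 2 values of 66 occupy positions 1–2 → average rank (1+2)/2 = 1.5.
I has value 66 → rank 1.5.

1.5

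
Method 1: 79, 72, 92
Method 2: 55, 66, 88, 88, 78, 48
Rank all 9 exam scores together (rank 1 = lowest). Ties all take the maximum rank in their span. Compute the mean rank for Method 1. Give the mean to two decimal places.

Sorted (ascending): 48, 55, 66, 72, 78, 79, 88, 88, 92
The 2 values of 88 occupy positions 7–8 → each gets rank 8.
Method 1 values → pooled ranks: 79→6, 72→4, 92→9
Mean rank = (6 + 4 + 9) / 3 = 6.33

6.33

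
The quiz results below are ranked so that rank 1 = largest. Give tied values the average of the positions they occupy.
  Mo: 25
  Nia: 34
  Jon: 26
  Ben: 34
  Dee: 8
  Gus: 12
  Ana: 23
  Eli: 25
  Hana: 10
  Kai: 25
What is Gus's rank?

Sorted (descending): 34, 34, 26, 25, 25, 25, 23, 12, 10, 8
The 2 values of 34 occupy positions 1–2 → average rank (1+2)/2 = 1.5.
The 3 values of 25 occupy positions 4–6 → average rank 5.
Gus has value 12 → rank 8.

8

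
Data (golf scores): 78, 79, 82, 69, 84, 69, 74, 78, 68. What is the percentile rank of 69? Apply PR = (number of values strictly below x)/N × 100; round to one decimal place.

11.1

N = 9.
Strictly below 69: 1. Equal to 69: 2.
PR = 1/9 × 100 = 11.1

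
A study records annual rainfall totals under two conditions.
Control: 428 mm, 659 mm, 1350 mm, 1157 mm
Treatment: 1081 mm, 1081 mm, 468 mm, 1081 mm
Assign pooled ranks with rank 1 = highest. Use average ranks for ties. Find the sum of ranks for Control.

17

Sorted (descending): 1350, 1157, 1081, 1081, 1081, 659, 468, 428
The 3 values of 1081 occupy positions 3–5 → average rank 4.
Control values → pooled ranks: 428→8, 659→6, 1350→1, 1157→2
Rank sum = 8 + 6 + 1 + 2 = 17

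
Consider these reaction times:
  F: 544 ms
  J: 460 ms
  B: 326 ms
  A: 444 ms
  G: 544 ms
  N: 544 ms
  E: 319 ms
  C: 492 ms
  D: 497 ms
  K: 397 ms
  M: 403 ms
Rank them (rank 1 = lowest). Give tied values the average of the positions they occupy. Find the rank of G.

Sorted (ascending): 319, 326, 397, 403, 444, 460, 492, 497, 544, 544, 544
The 3 values of 544 occupy positions 9–11 → average rank 10.
G has value 544 ms → rank 10.

10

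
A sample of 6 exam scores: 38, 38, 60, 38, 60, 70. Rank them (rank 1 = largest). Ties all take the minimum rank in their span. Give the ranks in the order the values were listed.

4, 4, 2, 4, 2, 1

Sorted (descending): 70, 60, 60, 38, 38, 38
The 2 values of 60 occupy positions 2–3 → each gets rank 2.
The 3 values of 38 occupy positions 4–6 → each gets rank 4.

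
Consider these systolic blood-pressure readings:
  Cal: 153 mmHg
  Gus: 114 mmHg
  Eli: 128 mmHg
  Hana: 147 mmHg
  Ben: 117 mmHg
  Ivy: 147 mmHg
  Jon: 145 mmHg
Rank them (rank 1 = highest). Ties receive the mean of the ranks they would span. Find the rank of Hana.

Sorted (descending): 153, 147, 147, 145, 128, 117, 114
The 2 values of 147 occupy positions 2–3 → average rank (2+3)/2 = 2.5.
Hana has value 147 mmHg → rank 2.5.

2.5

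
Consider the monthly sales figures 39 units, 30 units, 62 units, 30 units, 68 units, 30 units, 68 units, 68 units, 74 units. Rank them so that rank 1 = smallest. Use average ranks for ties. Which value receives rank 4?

Sorted (ascending): 30, 30, 30, 39, 62, 68, 68, 68, 74
The 3 values of 30 occupy positions 1–3 → average rank 2.
The 3 values of 68 occupy positions 6–8 → average rank 7.
Rank 4 → value 39.

39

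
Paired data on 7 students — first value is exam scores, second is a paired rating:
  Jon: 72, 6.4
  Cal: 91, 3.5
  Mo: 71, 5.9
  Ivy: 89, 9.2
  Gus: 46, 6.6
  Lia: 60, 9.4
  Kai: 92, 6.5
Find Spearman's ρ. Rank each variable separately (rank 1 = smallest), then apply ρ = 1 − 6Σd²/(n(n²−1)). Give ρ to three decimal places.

-0.393

Ranks of variable 1: 4, 6, 3, 5, 1, 2, 7
Ranks of variable 2: 3, 1, 2, 6, 5, 7, 4
d = r₁ − r₂: 1, 5, 1, -1, -4, -5, 3
d²: 1, 25, 1, 1, 16, 25, 9; Σd² = 78
ρ = 1 − 6·78/(7·48) = 1 − 468/336 = -0.393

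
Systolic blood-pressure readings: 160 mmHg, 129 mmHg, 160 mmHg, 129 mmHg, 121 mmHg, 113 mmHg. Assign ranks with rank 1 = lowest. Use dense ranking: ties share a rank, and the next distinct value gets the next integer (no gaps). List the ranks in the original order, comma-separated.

Sorted (ascending): 113, 121, 129, 129, 160, 160
The 2 values of 129 share dense rank 3.
The 2 values of 160 share dense rank 4.
Remaining distinct values take the next consecutive integers.

4, 3, 4, 3, 2, 1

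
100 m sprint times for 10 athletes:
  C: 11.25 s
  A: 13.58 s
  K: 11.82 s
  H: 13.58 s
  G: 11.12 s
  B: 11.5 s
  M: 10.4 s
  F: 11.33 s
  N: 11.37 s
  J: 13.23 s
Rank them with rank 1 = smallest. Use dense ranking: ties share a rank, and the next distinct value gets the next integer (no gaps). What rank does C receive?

3

Sorted (ascending): 10.4, 11.12, 11.25, 11.33, 11.37, 11.5, 11.82, 13.23, 13.58, 13.58
The 2 values of 13.58 share dense rank 9.
Remaining distinct values take the next consecutive integers.
C has value 11.25 s → rank 3.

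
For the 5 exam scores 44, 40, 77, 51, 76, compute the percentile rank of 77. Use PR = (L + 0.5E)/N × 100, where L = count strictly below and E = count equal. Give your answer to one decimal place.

90.0

N = 5.
Strictly below 77: 4. Equal to 77: 1.
PR = (4 + 0.5·1)/5 × 100 = 90.0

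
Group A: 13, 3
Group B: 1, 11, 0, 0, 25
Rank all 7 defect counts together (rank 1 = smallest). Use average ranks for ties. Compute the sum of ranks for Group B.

Sorted (ascending): 0, 0, 1, 3, 11, 13, 25
The 2 values of 0 occupy positions 1–2 → average rank (1+2)/2 = 1.5.
Group B values → pooled ranks: 1→3, 11→5, 0→1.5, 0→1.5, 25→7
Rank sum = 3 + 5 + 1.5 + 1.5 + 7 = 18

18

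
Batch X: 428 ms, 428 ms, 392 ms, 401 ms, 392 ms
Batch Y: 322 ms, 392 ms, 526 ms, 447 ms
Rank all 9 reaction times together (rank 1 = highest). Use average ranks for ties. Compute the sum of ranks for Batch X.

26

Sorted (descending): 526, 447, 428, 428, 401, 392, 392, 392, 322
The 2 values of 428 occupy positions 3–4 → average rank (3+4)/2 = 3.5.
The 3 values of 392 occupy positions 6–8 → average rank 7.
Batch X values → pooled ranks: 428→3.5, 428→3.5, 392→7, 401→5, 392→7
Rank sum = 3.5 + 3.5 + 7 + 5 + 7 = 26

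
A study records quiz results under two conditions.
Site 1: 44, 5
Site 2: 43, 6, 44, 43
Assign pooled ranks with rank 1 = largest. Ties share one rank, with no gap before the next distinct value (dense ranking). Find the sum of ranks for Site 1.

Sorted (descending): 44, 44, 43, 43, 6, 5
The 2 values of 44 share dense rank 1.
The 2 values of 43 share dense rank 2.
Remaining distinct values take the next consecutive integers.
Site 1 values → pooled ranks: 44→1, 5→4
Rank sum = 1 + 4 = 5

5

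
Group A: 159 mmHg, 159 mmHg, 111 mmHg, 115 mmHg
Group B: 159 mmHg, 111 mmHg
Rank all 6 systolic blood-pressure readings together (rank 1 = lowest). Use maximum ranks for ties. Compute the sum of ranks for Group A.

Sorted (ascending): 111, 111, 115, 159, 159, 159
The 2 values of 111 occupy positions 1–2 → each gets rank 2.
The 3 values of 159 occupy positions 4–6 → each gets rank 6.
Group A values → pooled ranks: 159→6, 159→6, 111→2, 115→3
Rank sum = 6 + 6 + 2 + 3 = 17

17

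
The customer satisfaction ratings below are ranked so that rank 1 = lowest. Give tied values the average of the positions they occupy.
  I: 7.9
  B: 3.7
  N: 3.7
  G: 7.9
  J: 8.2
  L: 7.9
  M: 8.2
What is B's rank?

Sorted (ascending): 3.7, 3.7, 7.9, 7.9, 7.9, 8.2, 8.2
The 2 values of 3.7 occupy positions 1–2 → average rank (1+2)/2 = 1.5.
The 3 values of 7.9 occupy positions 3–5 → average rank 4.
The 2 values of 8.2 occupy positions 6–7 → average rank (6+7)/2 = 6.5.
B has value 3.7 → rank 1.5.

1.5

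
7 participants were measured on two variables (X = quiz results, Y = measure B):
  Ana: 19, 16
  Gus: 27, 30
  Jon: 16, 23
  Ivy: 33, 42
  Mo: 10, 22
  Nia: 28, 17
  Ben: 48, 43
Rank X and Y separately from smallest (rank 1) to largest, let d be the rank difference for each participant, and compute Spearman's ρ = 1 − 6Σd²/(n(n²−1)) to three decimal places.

0.607

Ranks of variable 1: 3, 4, 2, 6, 1, 5, 7
Ranks of variable 2: 1, 5, 4, 6, 3, 2, 7
d = r₁ − r₂: 2, -1, -2, 0, -2, 3, 0
d²: 4, 1, 4, 0, 4, 9, 0; Σd² = 22
ρ = 1 − 6·22/(7·48) = 1 − 132/336 = 0.607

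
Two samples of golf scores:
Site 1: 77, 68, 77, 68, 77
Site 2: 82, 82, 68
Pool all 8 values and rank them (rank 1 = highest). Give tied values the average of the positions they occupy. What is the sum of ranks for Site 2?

10

Sorted (descending): 82, 82, 77, 77, 77, 68, 68, 68
The 2 values of 82 occupy positions 1–2 → average rank (1+2)/2 = 1.5.
The 3 values of 77 occupy positions 3–5 → average rank 4.
The 3 values of 68 occupy positions 6–8 → average rank 7.
Site 2 values → pooled ranks: 82→1.5, 82→1.5, 68→7
Rank sum = 1.5 + 1.5 + 7 = 10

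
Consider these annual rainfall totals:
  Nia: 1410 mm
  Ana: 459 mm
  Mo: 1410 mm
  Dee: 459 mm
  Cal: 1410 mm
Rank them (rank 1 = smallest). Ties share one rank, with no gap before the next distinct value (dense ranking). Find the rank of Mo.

2

Sorted (ascending): 459, 459, 1410, 1410, 1410
The 2 values of 459 share dense rank 1.
The 3 values of 1410 share dense rank 2.
Mo has value 1410 mm → rank 2.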